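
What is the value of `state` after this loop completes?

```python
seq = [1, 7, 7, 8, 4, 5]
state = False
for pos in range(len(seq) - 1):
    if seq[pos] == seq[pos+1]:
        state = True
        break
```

Check consecutive duplicates in [1, 7, 7, 8, 4, 5]
`state` takes the values: False → True

Answer: True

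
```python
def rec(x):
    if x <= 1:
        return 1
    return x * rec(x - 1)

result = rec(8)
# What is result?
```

rec(8) = 8 * 7 * 6 * 5 * 4 * 3 * 2 * 1 = 40320

Answer: 40320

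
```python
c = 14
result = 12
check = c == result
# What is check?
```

Trace:
`c = 14` → c = 14
`result = 12` → result = 12
`check = c == result` → check = False
So check = False

Answer: False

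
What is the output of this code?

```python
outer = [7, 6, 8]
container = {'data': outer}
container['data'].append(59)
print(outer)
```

Key concept: dict holds reference to list.
Step by step:
`outer = [7, 6, 8]` → outer = [7, 6, 8]
`container = {'data': outer}` → container = {'data': [7, 6, 8]}
`container['data'].append(59)` → outer = [7, 6, 8, 59]; container = {'data': [7, 6, 8, 59]}
`print(outer)` → prints [7, 6, 8, 59]

Answer: [7, 6, 8, 59]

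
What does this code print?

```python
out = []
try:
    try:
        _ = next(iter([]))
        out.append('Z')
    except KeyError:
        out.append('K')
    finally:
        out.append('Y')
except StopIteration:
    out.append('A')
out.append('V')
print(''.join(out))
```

Execution trace: 'Y' (finally) → 'A' (outer except StopIteration) → 'V' (after the try/except). Output: YAV

Answer: YAV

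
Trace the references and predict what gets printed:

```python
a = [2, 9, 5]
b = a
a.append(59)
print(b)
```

Key concept: basic list aliasing.
Step by step:
`a = [2, 9, 5]` → a = [2, 9, 5]
`b = a` → b = [2, 9, 5] (same object as a)
`a.append(59)` → a = [2, 9, 5, 59] (same object as b); b = [2, 9, 5, 59] (same object as a)
`print(b)` → prints [2, 9, 5, 59]

Answer: [2, 9, 5, 59]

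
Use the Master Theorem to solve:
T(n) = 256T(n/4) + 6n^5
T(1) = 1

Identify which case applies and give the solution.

a=256, b=4, f(n)=6n^5. log_4(256) = 4. Since c=5 > 4 and the regularity condition holds (256(n/4)^5 = (256/4^5)n^5 with 256/4^5 < 1), Case 3 applies: T(n) = Θ(f(n)) = O(n^5).

Answer: O(n^5) - Case 3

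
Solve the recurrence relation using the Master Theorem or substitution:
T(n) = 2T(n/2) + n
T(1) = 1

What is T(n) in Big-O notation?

By Master Theorem: a=2, b=2, f(n)=n. Since log_2(2) = 1 and f(n) = Θ(n^1), Case 2 applies. T(n) = O(n log n).

Answer: O(n log n)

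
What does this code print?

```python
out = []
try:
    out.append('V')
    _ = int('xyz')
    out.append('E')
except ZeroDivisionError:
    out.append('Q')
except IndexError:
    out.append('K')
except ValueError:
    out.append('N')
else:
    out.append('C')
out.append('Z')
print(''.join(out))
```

Execution trace: 'V' (try body) → 'N' (except ValueError) → 'Z' (after the try/except). Output: VNZ

Answer: VNZ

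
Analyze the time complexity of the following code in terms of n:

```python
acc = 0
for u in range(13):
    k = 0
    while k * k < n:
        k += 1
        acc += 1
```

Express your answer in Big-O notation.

Each loop level contributes: 1 × √n. Multiplying the contributions gives O(√n).

Answer: O(√n)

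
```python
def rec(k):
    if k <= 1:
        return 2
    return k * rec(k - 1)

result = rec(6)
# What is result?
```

rec(6) = 6 * 5 * 4 * 3 * 2 * 2 = 1440

Answer: 1440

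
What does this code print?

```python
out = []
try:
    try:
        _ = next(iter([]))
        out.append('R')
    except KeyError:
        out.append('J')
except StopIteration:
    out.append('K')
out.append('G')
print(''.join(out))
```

Execution trace: 'K' (outer except StopIteration) → 'G' (after the try/except). Output: KG

Answer: KG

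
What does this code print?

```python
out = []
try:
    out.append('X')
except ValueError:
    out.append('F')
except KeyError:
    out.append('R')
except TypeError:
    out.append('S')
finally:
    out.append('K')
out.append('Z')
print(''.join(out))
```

Execution trace: 'X' (try body, no exception) → 'K' (finally) → 'Z' (after the try/except). Output: XKZ

Answer: XKZ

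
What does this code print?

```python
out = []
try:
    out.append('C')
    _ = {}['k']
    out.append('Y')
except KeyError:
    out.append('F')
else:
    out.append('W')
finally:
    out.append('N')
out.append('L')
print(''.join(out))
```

Execution trace: 'C' (try body) → 'F' (except KeyError) → 'N' (finally) → 'L' (after the try/except). Output: CFNL

Answer: CFNL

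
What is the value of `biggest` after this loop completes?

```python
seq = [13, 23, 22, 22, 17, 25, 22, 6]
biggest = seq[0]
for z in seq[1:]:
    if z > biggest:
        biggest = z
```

Maximum of [13, 23, 22, 22, 17, 25, 22, 6]
`biggest` takes the values: 13 → 23 → 25

Answer: 25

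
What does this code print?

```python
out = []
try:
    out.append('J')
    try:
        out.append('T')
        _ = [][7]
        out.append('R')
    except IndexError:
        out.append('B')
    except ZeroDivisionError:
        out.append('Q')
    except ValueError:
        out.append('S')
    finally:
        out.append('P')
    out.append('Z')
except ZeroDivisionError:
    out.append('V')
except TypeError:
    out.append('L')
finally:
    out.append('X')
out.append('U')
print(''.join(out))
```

Execution trace: 'J' (try body) → 'T' (inner try body) → 'B' (inner except IndexError) → 'P' (inner finally) → 'Z' (try body, no exception) → 'X' (finally) → 'U' (after the try/except). Output: JTBPZXU

Answer: JTBPZXU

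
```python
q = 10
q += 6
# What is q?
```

Trace:
`q = 10` → q = 10
`q += 6` → q = 16
So q = 16

Answer: 16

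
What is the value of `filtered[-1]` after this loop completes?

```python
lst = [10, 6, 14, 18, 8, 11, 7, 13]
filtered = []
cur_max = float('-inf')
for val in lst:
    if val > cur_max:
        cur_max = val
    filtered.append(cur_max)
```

Running max ends at 18
`filtered` takes the values: [] → [10] → [10, 10] → [10, 10, 14] → [10, 10, 14, 18] → [10, 10, 14, 18, 18] → [10, 10, 14, 18, 18, 18] → [10, 10, 14, 18, 18, 18, 18] → [10, 10, 14, 18, 18, 18, 18, 18]
So `filtered[-1]` = 18

Answer: 18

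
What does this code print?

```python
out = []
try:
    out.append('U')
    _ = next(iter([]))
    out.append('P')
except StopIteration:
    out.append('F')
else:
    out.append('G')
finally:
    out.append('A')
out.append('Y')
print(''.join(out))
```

Execution trace: 'U' (try body) → 'F' (except StopIteration) → 'A' (finally) → 'Y' (after the try/except). Output: UFAY

Answer: UFAY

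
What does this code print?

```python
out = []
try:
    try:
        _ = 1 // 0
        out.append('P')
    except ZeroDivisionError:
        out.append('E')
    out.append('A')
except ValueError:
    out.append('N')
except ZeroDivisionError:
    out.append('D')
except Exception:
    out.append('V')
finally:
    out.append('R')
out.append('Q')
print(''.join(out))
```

Execution trace: 'E' (inner except ZeroDivisionError) → 'A' (try body, no exception) → 'R' (finally) → 'Q' (after the try/except). Output: EARQ

Answer: EARQ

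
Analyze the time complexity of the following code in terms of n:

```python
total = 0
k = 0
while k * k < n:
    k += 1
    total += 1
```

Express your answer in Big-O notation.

Each loop level contributes: √n. Multiplying the contributions gives O(√n).

Answer: O(√n)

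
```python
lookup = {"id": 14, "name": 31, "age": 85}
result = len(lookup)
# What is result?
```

Trace:
`lookup = {"id": 14, "name": 31, "age": 85}` → lookup = {'id': 14, 'name': 31, 'age': 85}
`result = len(lookup)` → result = 3
So result = 3

Answer: 3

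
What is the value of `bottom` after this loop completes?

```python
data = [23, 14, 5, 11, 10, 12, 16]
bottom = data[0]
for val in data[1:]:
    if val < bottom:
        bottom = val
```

Minimum of [23, 14, 5, 11, 10, 12, 16]
`bottom` takes the values: 23 → 14 → 5

Answer: 5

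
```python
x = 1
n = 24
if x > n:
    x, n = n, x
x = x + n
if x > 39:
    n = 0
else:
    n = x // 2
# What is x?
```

Trace:
`x = 1` → x = 1
`n = 24` → n = 24
`if x > n: ...` → x > n is False → no variable changes
`x = x + n` → x = 25
`if x > 39: ...` → x > 39 is False, take else branch → n = 12
So x = 25

Answer: 25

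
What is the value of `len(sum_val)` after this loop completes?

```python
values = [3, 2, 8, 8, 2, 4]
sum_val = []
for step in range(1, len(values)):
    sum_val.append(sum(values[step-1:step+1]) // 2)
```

Number of 2-element averages
`sum_val` takes the values: [] → [2] → [2, 5] → [2, 5, 8] → [2, 5, 8, 5] → [2, 5, 8, 5, 3]
So `len(sum_val)` = 5

Answer: 5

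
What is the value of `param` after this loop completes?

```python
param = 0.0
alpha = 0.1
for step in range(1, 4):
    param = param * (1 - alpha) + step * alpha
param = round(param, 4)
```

Moving average with lr=0.1
`param` takes the values: 0.0 → 0.1 → 0.29 → 0.561

Answer: 0.561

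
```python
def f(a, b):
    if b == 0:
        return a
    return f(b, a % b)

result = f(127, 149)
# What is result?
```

f(127, 149) -> f(149, 127) -> f(127, 22) -> f(22, 17) -> f(17, 5) -> f(5, 2) -> f(2, 1) -> f(1, 0) -> 1

Answer: 1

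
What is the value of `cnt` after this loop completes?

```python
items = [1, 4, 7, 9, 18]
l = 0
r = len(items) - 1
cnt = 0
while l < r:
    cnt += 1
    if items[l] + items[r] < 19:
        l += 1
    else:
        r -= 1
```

Steps to find pair summing to 19
`cnt` takes the values: 0 → 1 → 2 → 3 → 4

Answer: 4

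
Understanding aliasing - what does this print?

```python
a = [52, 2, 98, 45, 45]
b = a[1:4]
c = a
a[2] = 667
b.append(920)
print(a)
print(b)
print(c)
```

Key concept: slice vs alias.
Step by step:
`a = [52, 2, 98, 45, 45]` → a = [52, 2, 98, 45, 45]
`b = a[1:4]` → b = [2, 98, 45]
`c = a` → c = [52, 2, 98, 45, 45] (same object as a)
`a[2] = 667` → a = [52, 2, 667, 45, 45] (same object as c); c = [52, 2, 667, 45, 45] (same object as a)
`b.append(920)` → b = [2, 98, 45, 920]
`print(a)` → prints [52, 2, 667, 45, 45]
`print(b)` → prints [2, 98, 45, 920]
`print(c)` → prints [52, 2, 667, 45, 45]

Answer:
[52, 2, 667, 45, 45]
[2, 98, 45, 920]
[52, 2, 667, 45, 45]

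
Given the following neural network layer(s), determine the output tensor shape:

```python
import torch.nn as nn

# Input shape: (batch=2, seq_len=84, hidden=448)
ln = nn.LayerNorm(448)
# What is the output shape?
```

Input: (2, 84, 448) -> Output: (2, 84, 448)

Answer: (2, 84, 448)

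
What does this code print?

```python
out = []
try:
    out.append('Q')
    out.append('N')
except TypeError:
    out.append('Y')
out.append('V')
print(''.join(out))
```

Execution trace: 'Q' (try body) → 'N' (try body, no exception) → 'V' (after the try/except). Output: QNV

Answer: QNV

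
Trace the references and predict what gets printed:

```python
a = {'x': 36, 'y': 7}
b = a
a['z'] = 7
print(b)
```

Key concept: dict aliasing.
Step by step:
`a = {'x': 36, 'y': 7}` → a = {'x': 36, 'y': 7}
`b = a` → b = {'x': 36, 'y': 7} (same object as a)
`a['z'] = 7` → a = {'x': 36, 'y': 7, 'z': 7} (same object as b); b = {'x': 36, 'y': 7, 'z': 7} (same object as a)
`print(b)` → prints {'x': 36, 'y': 7, 'z': 7}

Answer: {'x': 36, 'y': 7, 'z': 7}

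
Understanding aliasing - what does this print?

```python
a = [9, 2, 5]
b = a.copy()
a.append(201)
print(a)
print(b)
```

Key concept: list.copy() creates independent copy.
Step by step:
`a = [9, 2, 5]` → a = [9, 2, 5]
`b = a.copy()` → b = [9, 2, 5]
`a.append(201)` → a = [9, 2, 5, 201]
`print(a)` → prints [9, 2, 5, 201]
`print(b)` → prints [9, 2, 5]

Answer:
[9, 2, 5, 201]
[9, 2, 5]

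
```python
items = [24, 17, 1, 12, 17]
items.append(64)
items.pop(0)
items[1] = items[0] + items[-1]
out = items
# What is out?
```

Trace:
`items = [24, 17, 1, 12, 17]` → items = [24, 17, 1, 12, 17]
`items.append(64)` → items = [24, 17, 1, 12, 17, 64]
`items.pop(0)` → items = [17, 1, 12, 17, 64]
`items[1] = items[0] + items[-1]` → items = [17, 81, 12, 17, 64]
`out = items` → out = [17, 81, 12, 17, 64]
So out = [17, 81, 12, 17, 64]

Answer: [17, 81, 12, 17, 64]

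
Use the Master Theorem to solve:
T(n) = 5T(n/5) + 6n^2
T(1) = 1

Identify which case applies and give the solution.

a=5, b=5, f(n)=6n^2. log_5(5) = 1. Since c=2 > 1 and the regularity condition holds (5(n/5)^2 = (5/5^2)n^2 with 5/5^2 < 1), Case 3 applies: T(n) = Θ(f(n)) = O(n^2).

Answer: O(n^2) - Case 3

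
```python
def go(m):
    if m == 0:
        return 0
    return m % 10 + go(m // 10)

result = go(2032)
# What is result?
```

Sum of digits of 2032: 2 + 3 + 0 + 2 = 7

Answer: 7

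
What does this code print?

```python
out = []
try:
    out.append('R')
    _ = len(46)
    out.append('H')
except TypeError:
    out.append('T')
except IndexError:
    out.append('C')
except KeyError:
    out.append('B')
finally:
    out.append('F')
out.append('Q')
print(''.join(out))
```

Execution trace: 'R' (try body) → 'T' (except TypeError) → 'F' (finally) → 'Q' (after the try/except). Output: RTFQ

Answer: RTFQ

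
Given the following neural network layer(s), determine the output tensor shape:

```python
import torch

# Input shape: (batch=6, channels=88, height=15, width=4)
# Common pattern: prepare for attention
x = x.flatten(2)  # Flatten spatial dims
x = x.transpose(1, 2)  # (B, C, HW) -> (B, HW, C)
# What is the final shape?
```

Input: (6, 88, 15, 4) -> after flatten(2): (6, 88, 60) -> Output: (6, 60, 88)

Answer: (6, 60, 88)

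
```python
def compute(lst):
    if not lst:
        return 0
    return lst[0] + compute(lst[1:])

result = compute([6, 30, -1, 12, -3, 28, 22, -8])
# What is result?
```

6 + 30 + (-1) + 12 + (-3) + 28 + 22 + (-8) + 0 = 86

Answer: 86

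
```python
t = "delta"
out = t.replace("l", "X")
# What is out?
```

Trace:
`t = "delta"` → t = 'delta'
`out = t.replace("l", "X")` → out = 'deXta'
So out = 'deXta'

Answer: 'deXta'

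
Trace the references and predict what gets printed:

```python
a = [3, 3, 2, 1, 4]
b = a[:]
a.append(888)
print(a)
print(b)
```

Key concept: slice [:] creates copy.
Step by step:
`a = [3, 3, 2, 1, 4]` → a = [3, 3, 2, 1, 4]
`b = a[:]` → b = [3, 3, 2, 1, 4]
`a.append(888)` → a = [3, 3, 2, 1, 4, 888]
`print(a)` → prints [3, 3, 2, 1, 4, 888]
`print(b)` → prints [3, 3, 2, 1, 4]

Answer:
[3, 3, 2, 1, 4, 888]
[3, 3, 2, 1, 4]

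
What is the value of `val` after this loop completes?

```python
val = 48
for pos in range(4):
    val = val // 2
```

Halve 4 times: 48 // 2^4 = 3
`val` takes the values: 48 → 24 → 12 → 6 → 3

Answer: 3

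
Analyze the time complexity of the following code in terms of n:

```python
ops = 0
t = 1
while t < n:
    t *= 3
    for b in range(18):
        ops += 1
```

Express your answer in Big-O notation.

Each loop level contributes: log n × 1. Multiplying the contributions gives O(log n).

Answer: O(log n)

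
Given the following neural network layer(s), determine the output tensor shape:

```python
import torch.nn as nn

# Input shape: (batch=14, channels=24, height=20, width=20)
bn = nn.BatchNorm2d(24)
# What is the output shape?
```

Input: (14, 24, 20, 20) -> Output: (14, 24, 20, 20)

Answer: (14, 24, 20, 20)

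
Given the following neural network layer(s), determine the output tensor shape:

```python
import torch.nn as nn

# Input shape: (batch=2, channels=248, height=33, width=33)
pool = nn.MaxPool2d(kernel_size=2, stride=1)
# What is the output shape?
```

Input: (2, 248, 33, 33) -> Output: (2, 248, 32, 32)

Answer: (2, 248, 32, 32)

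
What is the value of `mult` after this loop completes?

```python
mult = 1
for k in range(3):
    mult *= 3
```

3^3 = 27
`mult` takes the values: 1 → 3 → 9 → 27

Answer: 27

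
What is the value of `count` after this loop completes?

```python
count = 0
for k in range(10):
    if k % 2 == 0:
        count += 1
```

Count numbers divisible by 2 in range(10)
`count` takes the values: 0 → 1 → 2 → 3 → 4 → 5

Answer: 5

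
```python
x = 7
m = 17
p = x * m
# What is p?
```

Trace:
`x = 7` → x = 7
`m = 17` → m = 17
`p = x * m` → p = 119
So p = 119

Answer: 119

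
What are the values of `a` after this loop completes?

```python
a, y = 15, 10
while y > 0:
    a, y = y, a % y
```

GCD of 15 and 10
`a` takes the values: 15 → 10 → 5

Answer: 5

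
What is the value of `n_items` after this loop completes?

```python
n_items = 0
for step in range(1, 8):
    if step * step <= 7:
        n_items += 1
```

Count numbers where step² ≤ 7
`n_items` takes the values: 0 → 1 → 2

Answer: 2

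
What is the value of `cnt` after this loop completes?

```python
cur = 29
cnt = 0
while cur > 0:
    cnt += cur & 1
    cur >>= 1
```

Count set bits in 29 (binary: 0b11101)
`cnt` takes the values: 0 → 1 → 2 → 3 → 4

Answer: 4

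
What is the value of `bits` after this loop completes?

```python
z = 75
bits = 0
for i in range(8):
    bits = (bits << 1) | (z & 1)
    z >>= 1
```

Reverse lowest 8 bits of 75
`bits` takes the values: 0 → 1 → 3 → 6 → 13 → 26 → 52 → 105 → 210

Answer: 210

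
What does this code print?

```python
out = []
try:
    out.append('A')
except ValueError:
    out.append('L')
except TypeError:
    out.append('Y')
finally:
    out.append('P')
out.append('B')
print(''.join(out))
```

Execution trace: 'A' (try body, no exception) → 'P' (finally) → 'B' (after the try/except). Output: APB

Answer: APB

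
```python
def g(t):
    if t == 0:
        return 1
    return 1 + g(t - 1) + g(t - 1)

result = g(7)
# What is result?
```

g(t) = 1 + 2·g(t-1), g(0)=1. Closed form: (1+1)·2^7 - 1 = 255.

Answer: 255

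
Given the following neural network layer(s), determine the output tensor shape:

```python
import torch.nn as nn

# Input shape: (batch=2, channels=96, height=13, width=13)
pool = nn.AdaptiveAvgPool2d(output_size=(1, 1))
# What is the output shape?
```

Input: (2, 96, 13, 13) -> Output: (2, 96, 1, 1)

Answer: (2, 96, 1, 1)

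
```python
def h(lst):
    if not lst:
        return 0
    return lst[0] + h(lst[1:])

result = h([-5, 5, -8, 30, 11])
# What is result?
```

(-5) + 5 + (-8) + 30 + 11 + 0 = 33

Answer: 33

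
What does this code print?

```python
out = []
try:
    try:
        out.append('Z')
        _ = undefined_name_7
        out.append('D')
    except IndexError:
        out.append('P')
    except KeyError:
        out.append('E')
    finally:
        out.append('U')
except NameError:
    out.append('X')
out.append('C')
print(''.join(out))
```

Execution trace: 'Z' (try body) → 'U' (finally) → 'X' (outer except NameError) → 'C' (after the try/except). Output: ZUXC

Answer: ZUXC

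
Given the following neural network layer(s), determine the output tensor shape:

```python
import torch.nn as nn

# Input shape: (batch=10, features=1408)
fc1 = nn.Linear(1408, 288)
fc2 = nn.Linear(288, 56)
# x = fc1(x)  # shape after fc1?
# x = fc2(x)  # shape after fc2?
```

Input: (10, 1408) -> after fc1: (10, 288) -> Output: (10, 56)

Answer: (10, 56)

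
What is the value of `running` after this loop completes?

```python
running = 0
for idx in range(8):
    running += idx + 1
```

Start at 0, add 1 to 8 = 36
`running` takes the values: 0 → 1 → 3 → 6 → 10 → 15 → 21 → 28 → 36

Answer: 36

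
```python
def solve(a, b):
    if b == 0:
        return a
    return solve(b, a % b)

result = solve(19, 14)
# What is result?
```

solve(19, 14) -> solve(14, 5) -> solve(5, 4) -> solve(4, 1) -> solve(1, 0) -> 1

Answer: 1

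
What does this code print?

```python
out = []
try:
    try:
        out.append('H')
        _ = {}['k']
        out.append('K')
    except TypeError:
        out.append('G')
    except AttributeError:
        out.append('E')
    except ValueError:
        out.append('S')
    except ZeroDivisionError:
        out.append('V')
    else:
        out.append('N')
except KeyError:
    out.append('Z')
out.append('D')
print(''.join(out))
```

Execution trace: 'H' (try body) → 'Z' (outer except KeyError) → 'D' (after the try/except). Output: HZD

Answer: HZD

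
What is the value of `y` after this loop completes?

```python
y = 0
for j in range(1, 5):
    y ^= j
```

XOR of 1 to 4
`y` takes the values: 0 → 1 → 3 → 0 → 4

Answer: 4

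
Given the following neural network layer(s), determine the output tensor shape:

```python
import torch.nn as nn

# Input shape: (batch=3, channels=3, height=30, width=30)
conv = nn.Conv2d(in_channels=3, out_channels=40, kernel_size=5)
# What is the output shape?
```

Input: (3, 3, 30, 30) -> Output: (3, 40, 26, 26)

Answer: (3, 40, 26, 26)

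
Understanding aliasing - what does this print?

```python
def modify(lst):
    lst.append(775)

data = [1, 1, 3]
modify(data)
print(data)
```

Key concept: function modifies passed list.
Step by step:
`data = [1, 1, 3]` → data = [1, 1, 3]
`modify(data)` → data = [1, 1, 3, 775]
`print(data)` → prints [1, 1, 3, 775]

Answer: [1, 1, 3, 775]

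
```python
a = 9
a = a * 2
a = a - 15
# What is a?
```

Trace:
`a = 9` → a = 9
`a = a * 2` → a = 18
`a = a - 15` → a = 3
So a = 3

Answer: 3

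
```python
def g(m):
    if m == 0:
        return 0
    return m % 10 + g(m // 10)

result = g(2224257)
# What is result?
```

Sum of digits of 2224257: 7 + 5 + 2 + 4 + 2 + 2 + 2 = 24

Answer: 24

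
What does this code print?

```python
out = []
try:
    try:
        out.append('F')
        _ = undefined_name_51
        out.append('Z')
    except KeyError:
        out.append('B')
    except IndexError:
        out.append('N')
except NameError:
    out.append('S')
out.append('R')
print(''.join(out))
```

Execution trace: 'F' (try body) → 'S' (outer except NameError) → 'R' (after the try/except). Output: FSR

Answer: FSR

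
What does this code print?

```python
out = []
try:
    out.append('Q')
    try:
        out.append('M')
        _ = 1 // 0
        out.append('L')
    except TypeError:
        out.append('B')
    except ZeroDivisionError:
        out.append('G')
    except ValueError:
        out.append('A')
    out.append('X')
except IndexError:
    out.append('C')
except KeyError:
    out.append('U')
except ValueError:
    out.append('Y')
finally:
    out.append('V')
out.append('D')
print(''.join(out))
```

Execution trace: 'Q' (try body) → 'M' (inner try body) → 'G' (inner except ZeroDivisionError) → 'X' (try body, no exception) → 'V' (finally) → 'D' (after the try/except). Output: QMGXVD

Answer: QMGXVD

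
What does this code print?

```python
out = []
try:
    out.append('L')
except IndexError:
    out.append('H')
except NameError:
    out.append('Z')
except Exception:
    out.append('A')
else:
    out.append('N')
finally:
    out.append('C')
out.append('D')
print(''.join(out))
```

Execution trace: 'L' (try body, no exception) → 'N' (else) → 'C' (finally) → 'D' (after the try/except). Output: LNCD

Answer: LNCD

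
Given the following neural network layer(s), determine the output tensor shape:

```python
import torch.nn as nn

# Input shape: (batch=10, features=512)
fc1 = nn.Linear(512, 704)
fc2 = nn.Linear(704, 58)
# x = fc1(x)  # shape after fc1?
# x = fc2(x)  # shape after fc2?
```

Input: (10, 512) -> after fc1: (10, 704) -> Output: (10, 58)

Answer: (10, 58)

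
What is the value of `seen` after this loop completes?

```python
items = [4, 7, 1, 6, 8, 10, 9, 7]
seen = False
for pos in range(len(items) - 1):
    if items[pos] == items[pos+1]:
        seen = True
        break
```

Check consecutive duplicates in [4, 7, 1, 6, 8, 10, 9, 7]
`seen` takes the values: False

Answer: False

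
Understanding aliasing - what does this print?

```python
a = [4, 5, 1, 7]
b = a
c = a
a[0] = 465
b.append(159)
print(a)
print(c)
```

Key concept: multiple aliases.
Step by step:
`a = [4, 5, 1, 7]` → a = [4, 5, 1, 7]
`b = a` → b = [4, 5, 1, 7] (same object as a)
`c = a` → c = [4, 5, 1, 7] (same object as a, b)
`a[0] = 465` → a = [465, 5, 1, 7] (same object as b, c); b = [465, 5, 1, 7] (same object as a, c); c = [465, 5, 1, 7] (same object as a, b)
`b.append(159)` → a = [465, 5, 1, 7, 159] (same object as b, c); b = [465, 5, 1, 7, 159] (same object as a, c); c = [465, 5, 1, 7, 159] (same object as a, b)
`print(a)` → prints [465, 5, 1, 7, 159]
`print(c)` → prints [465, 5, 1, 7, 159]

Answer:
[465, 5, 1, 7, 159]
[465, 5, 1, 7, 159]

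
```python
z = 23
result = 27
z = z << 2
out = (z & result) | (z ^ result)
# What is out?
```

Trace:
`z = 23` → z = 23
`result = 27` → result = 27
`z = z << 2` → z = 92
`out = (z & result) | (z ^ result)` → out = 95
So out = 95

Answer: 95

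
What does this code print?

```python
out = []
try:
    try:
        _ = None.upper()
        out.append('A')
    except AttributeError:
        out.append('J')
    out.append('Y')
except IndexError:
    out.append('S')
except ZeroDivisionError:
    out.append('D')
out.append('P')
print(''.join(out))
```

Execution trace: 'J' (inner except AttributeError) → 'Y' (try body, no exception) → 'P' (after the try/except). Output: JYP

Answer: JYP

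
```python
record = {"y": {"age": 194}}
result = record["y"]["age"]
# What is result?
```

Trace:
`record = {"y": {"age": 194}}` → record = {'y': {'age': 194}}
`result = record["y"]["age"]` → result = 194
So result = 194

Answer: 194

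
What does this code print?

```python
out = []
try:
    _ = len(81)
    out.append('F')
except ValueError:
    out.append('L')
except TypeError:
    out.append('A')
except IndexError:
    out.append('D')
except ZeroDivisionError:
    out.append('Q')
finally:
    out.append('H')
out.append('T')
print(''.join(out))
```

Execution trace: 'A' (except TypeError) → 'H' (finally) → 'T' (after the try/except). Output: AHT

Answer: AHT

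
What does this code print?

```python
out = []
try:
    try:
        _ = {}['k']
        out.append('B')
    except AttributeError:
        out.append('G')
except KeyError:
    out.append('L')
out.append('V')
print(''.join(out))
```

Execution trace: 'L' (outer except KeyError) → 'V' (after the try/except). Output: LV

Answer: LV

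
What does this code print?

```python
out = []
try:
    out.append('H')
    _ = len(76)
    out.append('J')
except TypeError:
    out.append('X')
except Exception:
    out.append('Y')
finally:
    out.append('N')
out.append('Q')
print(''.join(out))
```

Execution trace: 'H' (try body) → 'X' (except TypeError) → 'N' (finally) → 'Q' (after the try/except). Output: HXNQ

Answer: HXNQ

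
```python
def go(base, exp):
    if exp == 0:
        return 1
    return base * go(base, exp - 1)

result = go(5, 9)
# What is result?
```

go(5, 9) = 5 * 5 * 5 * 5 * 5 * 5 * 5 * 5 * 5 = 1953125

Answer: 1953125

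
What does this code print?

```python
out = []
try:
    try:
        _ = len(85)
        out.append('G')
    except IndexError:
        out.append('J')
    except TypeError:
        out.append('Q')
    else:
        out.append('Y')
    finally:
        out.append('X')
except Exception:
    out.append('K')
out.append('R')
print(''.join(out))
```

Execution trace: 'Q' (inner except TypeError) → 'X' (inner finally) → 'R' (after the try/except). Output: QXR

Answer: QXR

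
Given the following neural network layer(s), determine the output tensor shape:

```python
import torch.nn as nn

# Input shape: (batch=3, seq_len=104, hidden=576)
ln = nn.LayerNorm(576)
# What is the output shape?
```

Input: (3, 104, 576) -> Output: (3, 104, 576)

Answer: (3, 104, 576)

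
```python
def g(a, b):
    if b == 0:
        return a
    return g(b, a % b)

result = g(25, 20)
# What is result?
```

g(25, 20) -> g(20, 5) -> g(5, 0) -> 5

Answer: 5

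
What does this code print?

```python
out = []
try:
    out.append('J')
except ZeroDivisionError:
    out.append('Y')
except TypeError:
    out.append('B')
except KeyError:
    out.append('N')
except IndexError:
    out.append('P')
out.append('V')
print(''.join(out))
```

Execution trace: 'J' (try body, no exception) → 'V' (after the try/except). Output: JV

Answer: JV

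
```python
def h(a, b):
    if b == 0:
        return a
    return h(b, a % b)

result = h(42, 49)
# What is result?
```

h(42, 49) -> h(49, 42) -> h(42, 7) -> h(7, 0) -> 7

Answer: 7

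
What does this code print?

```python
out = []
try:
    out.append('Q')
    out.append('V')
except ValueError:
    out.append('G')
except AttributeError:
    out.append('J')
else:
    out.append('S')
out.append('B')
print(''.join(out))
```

Execution trace: 'Q' (try body) → 'V' (try body, no exception) → 'S' (else) → 'B' (after the try/except). Output: QVSB

Answer: QVSB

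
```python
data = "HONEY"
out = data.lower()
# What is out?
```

Trace:
`data = "HONEY"` → data = 'HONEY'
`out = data.lower()` → out = 'honey'
So out = 'honey'

Answer: 'honey'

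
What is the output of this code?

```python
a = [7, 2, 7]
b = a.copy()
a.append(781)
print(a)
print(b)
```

Key concept: list.copy() creates independent copy.
Step by step:
`a = [7, 2, 7]` → a = [7, 2, 7]
`b = a.copy()` → b = [7, 2, 7]
`a.append(781)` → a = [7, 2, 7, 781]
`print(a)` → prints [7, 2, 7, 781]
`print(b)` → prints [7, 2, 7]

Answer:
[7, 2, 7, 781]
[7, 2, 7]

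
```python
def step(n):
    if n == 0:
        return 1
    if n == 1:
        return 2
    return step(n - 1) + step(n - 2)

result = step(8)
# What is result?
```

Build up from base cases: step(0)=1, step(1)=2, step(2)=3, step(3)=5, step(4)=8, step(5)=13, step(6)=21, ..., step(8)=55

Answer: 55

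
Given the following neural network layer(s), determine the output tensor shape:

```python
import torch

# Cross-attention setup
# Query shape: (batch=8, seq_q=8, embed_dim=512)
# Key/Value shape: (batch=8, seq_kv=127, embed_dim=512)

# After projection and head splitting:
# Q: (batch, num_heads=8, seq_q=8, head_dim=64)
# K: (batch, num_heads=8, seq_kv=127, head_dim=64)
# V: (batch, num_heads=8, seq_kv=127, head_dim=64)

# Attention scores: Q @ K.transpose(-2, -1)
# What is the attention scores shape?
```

Input: (8, 8, 512) -> Output: (8, 8, 8, 127)

Answer: (8, 8, 8, 127)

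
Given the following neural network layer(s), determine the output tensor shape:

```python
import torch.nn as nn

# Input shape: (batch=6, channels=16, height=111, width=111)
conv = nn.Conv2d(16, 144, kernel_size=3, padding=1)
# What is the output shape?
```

Input: (6, 16, 111, 111) -> Output: (6, 144, 111, 111)

Answer: (6, 144, 111, 111)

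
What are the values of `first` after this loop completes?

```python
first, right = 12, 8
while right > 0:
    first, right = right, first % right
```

GCD of 12 and 8
`first` takes the values: 12 → 8 → 4

Answer: 4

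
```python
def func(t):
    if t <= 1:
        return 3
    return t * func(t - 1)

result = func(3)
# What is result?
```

func(3) = 3 * 2 * 3 = 18

Answer: 18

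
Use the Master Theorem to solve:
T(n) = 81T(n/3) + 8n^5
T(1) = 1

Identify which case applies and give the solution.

a=81, b=3, f(n)=8n^5. log_3(81) = 4. Since c=5 > 4 and the regularity condition holds (81(n/3)^5 = (81/3^5)n^5 with 81/3^5 < 1), Case 3 applies: T(n) = Θ(f(n)) = O(n^5).

Answer: O(n^5) - Case 3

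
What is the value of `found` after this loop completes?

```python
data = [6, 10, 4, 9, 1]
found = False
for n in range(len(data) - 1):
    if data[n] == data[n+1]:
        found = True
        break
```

Check consecutive duplicates in [6, 10, 4, 9, 1]
`found` takes the values: False

Answer: False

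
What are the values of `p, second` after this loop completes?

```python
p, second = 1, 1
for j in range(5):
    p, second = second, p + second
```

Fibonacci: after 5 iterations
`p, second` takes the values: (1, 1) → (1, 2) → (2, 3) → (3, 5) → (5, 8) → (8, 13)

Answer: 8, 13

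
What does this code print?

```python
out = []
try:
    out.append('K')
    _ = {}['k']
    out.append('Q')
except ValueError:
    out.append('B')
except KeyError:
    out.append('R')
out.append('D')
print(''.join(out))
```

Execution trace: 'K' (try body) → 'R' (except KeyError) → 'D' (after the try/except). Output: KRD

Answer: KRD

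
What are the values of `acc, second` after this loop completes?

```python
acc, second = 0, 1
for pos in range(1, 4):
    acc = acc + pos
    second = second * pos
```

Sum and factorial of 1 to 3
`acc, second` takes the values: (0, 1) → (1, 1) → (3, 1) → (3, 2) → (6, 2) → (6, 6)

Answer: 6, 6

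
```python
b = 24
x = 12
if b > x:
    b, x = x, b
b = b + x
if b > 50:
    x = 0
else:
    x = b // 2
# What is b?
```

Trace:
`b = 24` → b = 24
`x = 12` → x = 12
`if b > x: ...` → b > x is True → b = 12; x = 24
`b = b + x` → b = 36
`if b > 50: ...` → b > 50 is False, take else branch → x = 18
So b = 36

Answer: 36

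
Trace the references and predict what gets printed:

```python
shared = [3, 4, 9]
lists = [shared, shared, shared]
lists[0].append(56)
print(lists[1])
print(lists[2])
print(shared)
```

Key concept: list of same reference.
Step by step:
`shared = [3, 4, 9]` → shared = [3, 4, 9]
`lists = [shared, shared, shared]` → lists = [[3, 4, 9], [3, 4, 9], [3, 4, 9]]
`lists[0].append(56)` → shared = [3, 4, 9, 56]; lists = [[3, 4, 9, 56], [3, 4, 9, 56], [3, 4, 9, 56]]
`print(lists[1])` → prints [3, 4, 9, 56]
`print(lists[2])` → prints [3, 4, 9, 56]
`print(shared)` → prints [3, 4, 9, 56]

Answer:
[3, 4, 9, 56]
[3, 4, 9, 56]
[3, 4, 9, 56]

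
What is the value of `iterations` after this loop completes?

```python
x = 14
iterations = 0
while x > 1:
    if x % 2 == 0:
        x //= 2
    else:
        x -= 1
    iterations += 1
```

Steps to reduce 14 to 1
`iterations` takes the values: 0 → 1 → 2 → 3 → 4 → 5

Answer: 5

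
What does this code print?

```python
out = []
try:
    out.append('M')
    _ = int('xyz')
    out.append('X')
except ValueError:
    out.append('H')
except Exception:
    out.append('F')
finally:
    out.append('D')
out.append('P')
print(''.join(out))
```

Execution trace: 'M' (try body) → 'H' (except ValueError) → 'D' (finally) → 'P' (after the try/except). Output: MHDP

Answer: MHDP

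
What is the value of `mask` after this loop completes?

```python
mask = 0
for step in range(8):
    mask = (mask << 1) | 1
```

Build 8 consecutive 1-bits: 0b11111111
`mask` takes the values: 0 → 1 → 3 → 7 → 15 → 31 → 63 → 127 → 255

Answer: 255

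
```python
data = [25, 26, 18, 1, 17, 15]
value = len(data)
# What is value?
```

Trace:
`data = [25, 26, 18, 1, 17, 15]` → data = [25, 26, 18, 1, 17, 15]
`value = len(data)` → value = 6
So value = 6

Answer: 6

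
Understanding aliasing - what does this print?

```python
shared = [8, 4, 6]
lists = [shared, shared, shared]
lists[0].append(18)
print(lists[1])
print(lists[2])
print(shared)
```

Key concept: list of same reference.
Step by step:
`shared = [8, 4, 6]` → shared = [8, 4, 6]
`lists = [shared, shared, shared]` → lists = [[8, 4, 6], [8, 4, 6], [8, 4, 6]]
`lists[0].append(18)` → shared = [8, 4, 6, 18]; lists = [[8, 4, 6, 18], [8, 4, 6, 18], [8, 4, 6, 18]]
`print(lists[1])` → prints [8, 4, 6, 18]
`print(lists[2])` → prints [8, 4, 6, 18]
`print(shared)` → prints [8, 4, 6, 18]

Answer:
[8, 4, 6, 18]
[8, 4, 6, 18]
[8, 4, 6, 18]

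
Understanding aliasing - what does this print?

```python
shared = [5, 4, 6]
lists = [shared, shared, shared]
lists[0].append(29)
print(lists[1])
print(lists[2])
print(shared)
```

Key concept: list of same reference.
Step by step:
`shared = [5, 4, 6]` → shared = [5, 4, 6]
`lists = [shared, shared, shared]` → lists = [[5, 4, 6], [5, 4, 6], [5, 4, 6]]
`lists[0].append(29)` → shared = [5, 4, 6, 29]; lists = [[5, 4, 6, 29], [5, 4, 6, 29], [5, 4, 6, 29]]
`print(lists[1])` → prints [5, 4, 6, 29]
`print(lists[2])` → prints [5, 4, 6, 29]
`print(shared)` → prints [5, 4, 6, 29]

Answer:
[5, 4, 6, 29]
[5, 4, 6, 29]
[5, 4, 6, 29]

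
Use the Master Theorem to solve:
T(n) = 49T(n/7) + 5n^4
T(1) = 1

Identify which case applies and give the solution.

a=49, b=7, f(n)=5n^4. log_7(49) = 2. Since c=4 > 2 and the regularity condition holds (49(n/7)^4 = (49/7^4)n^4 with 49/7^4 < 1), Case 3 applies: T(n) = Θ(f(n)) = O(n^4).

Answer: O(n^4) - Case 3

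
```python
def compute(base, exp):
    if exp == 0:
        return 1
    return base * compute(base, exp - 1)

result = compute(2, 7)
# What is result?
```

compute(2, 7) = 2 * 2 * 2 * 2 * 2 * 2 * 2 = 128

Answer: 128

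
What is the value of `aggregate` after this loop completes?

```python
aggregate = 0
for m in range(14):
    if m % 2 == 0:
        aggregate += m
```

Sum of even numbers 0 to 13
`aggregate` takes the values: 0 → 2 → 6 → 12 → 20 → 30 → 42

Answer: 42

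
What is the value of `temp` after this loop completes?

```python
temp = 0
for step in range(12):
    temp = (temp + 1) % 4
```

Increment mod 4, 12 times = 0
`temp` takes the values: 0 → 1 → 2 → 3 → 0 → 1 → 2 → 3 → 0 → 1 → 2 → 3 → 0

Answer: 0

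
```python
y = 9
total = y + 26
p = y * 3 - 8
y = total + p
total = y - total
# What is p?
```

Trace:
`y = 9` → y = 9
`total = y + 26` → total = 35
`p = y * 3 - 8` → p = 19
`y = total + p` → y = 54
`total = y - total` → total = 19
So p = 19

Answer: 19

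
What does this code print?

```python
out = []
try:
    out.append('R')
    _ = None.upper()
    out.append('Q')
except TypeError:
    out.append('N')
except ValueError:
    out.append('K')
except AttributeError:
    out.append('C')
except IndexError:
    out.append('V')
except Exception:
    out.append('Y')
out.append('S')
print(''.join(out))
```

Execution trace: 'R' (try body) → 'C' (except AttributeError) → 'S' (after the try/except). Output: RCS

Answer: RCS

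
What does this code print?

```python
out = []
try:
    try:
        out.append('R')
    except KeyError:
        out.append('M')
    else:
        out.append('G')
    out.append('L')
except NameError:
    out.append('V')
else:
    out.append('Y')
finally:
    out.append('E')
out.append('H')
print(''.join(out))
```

Execution trace: 'R' (inner try body, no exception) → 'G' (inner else) → 'L' (try body, no exception) → 'Y' (else) → 'E' (finally) → 'H' (after the try/except). Output: RGLYEH

Answer: RGLYEH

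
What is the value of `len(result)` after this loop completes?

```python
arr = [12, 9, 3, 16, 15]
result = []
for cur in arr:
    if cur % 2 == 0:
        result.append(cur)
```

Count even numbers in [12, 9, 3, 16, 15]
`result` takes the values: [] → [12] → [12, 16]
So `len(result)` = 2

Answer: 2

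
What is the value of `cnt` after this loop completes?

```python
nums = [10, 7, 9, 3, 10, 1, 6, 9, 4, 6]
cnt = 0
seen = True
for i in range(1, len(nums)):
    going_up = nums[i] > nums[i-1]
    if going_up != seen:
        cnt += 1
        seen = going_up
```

Count direction changes in [10, 7, 9, 3, 10, 1, 6, 9, 4, 6]
`cnt` takes the values: 0 → 1 → 2 → 3 → 4 → 5 → 6 → 7 → 8

Answer: 8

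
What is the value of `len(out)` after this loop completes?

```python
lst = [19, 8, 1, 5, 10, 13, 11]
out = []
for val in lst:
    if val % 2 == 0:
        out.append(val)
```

Count even numbers in [19, 8, 1, 5, 10, 13, 11]
`out` takes the values: [] → [8] → [8, 10]
So `len(out)` = 2

Answer: 2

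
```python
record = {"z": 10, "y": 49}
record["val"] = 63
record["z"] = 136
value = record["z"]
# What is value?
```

Trace:
`record = {"z": 10, "y": 49}` → record = {'z': 10, 'y': 49}
`record["val"] = 63` → record = {'z': 10, 'y': 49, 'val': 63}
`record["z"] = 136` → record = {'z': 136, 'y': 49, 'val': 63}
`value = record["z"]` → value = 136
So value = 136

Answer: 136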